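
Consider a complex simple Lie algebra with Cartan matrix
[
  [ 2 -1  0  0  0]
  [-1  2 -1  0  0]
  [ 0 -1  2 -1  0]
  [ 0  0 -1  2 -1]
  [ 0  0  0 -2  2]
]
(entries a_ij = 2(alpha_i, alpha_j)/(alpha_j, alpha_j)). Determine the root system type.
The matrix has rank 5 with 2's on the diagonal. Reading the off-diagonal entries as Dynkin edges (a single edge where a_ij = a_ji = -1; a double or triple edge where a_ij * a_ji = 2 or 3), the diagram is a chain of 5 nodes with a double edge at one end; the terminal node there is the unique long simple root (C_5). One simple-root ordering that puts it in standard form is (alpha_1, alpha_2, alpha_3, alpha_4, alpha_5). So the algebra is type C_5, i.e. sp(10).

type C_5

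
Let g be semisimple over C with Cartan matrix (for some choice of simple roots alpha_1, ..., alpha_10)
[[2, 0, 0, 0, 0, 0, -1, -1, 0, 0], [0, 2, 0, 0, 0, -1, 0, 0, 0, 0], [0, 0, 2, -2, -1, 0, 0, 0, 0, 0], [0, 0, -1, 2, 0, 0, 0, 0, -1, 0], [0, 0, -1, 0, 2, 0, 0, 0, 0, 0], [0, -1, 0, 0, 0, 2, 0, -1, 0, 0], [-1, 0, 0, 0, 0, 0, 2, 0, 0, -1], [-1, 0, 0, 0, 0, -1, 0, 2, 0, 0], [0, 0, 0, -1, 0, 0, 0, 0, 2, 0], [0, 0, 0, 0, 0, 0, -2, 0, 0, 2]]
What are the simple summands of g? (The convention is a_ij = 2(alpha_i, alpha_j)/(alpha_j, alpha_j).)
C6 + F4

The diagram associated to this matrix has two connected components: the simple roots {alpha_1, alpha_2, alpha_6, alpha_7, alpha_8, alpha_10} form a chain of 6 nodes with a double edge at one end; the terminal node there is the unique long simple root (C_6), and {alpha_3, alpha_4, alpha_5, alpha_9} form a chain of 4 nodes with a double edge between the middle two (F_4). A semisimple Lie algebra decomposes uniquely as the direct sum of simple ideals, one per connected component of its Dynkin diagram, so g ≅ C_6 ⊕ F_4 (dimension 78 + 52 = 130).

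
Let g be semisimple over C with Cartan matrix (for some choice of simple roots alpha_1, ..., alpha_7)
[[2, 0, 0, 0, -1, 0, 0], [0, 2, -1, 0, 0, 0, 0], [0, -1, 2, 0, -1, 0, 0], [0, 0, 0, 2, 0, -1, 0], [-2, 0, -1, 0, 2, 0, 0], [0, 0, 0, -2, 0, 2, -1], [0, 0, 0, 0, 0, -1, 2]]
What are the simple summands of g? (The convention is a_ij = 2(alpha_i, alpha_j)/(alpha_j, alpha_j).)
The diagram associated to this matrix has two connected components: the simple roots {alpha_4, alpha_6, alpha_7} form a chain of 3 nodes with a double edge at one end; the terminal node there is the unique short simple root (B_3), and {alpha_1, alpha_2, alpha_3, alpha_5} form a chain of 4 nodes with a double edge at one end; the terminal node there is the unique short simple root (B_4). A semisimple Lie algebra decomposes uniquely as the direct sum of simple ideals, one per connected component of its Dynkin diagram, so g ≅ B_3 ⊕ B_4 (dimension 21 + 36 = 57).

B_3 (so(7)) ⊕ B_4 (so(9))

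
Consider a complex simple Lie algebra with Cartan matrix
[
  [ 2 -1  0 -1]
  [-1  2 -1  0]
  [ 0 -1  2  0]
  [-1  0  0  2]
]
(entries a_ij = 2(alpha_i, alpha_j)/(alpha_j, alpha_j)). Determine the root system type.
The matrix has rank 4 with 2's on the diagonal. Reading the off-diagonal entries as Dynkin edges (a single edge where a_ij = a_ji = -1; a double or triple edge where a_ij * a_ji = 2 or 3), the diagram is a chain of 4 nodes with single edges (A_4). One simple-root ordering that puts it in standard form is (alpha_3, alpha_2, alpha_1, alpha_4). So the algebra is type A_4, i.e. sl(5).

A_4 (sl(5))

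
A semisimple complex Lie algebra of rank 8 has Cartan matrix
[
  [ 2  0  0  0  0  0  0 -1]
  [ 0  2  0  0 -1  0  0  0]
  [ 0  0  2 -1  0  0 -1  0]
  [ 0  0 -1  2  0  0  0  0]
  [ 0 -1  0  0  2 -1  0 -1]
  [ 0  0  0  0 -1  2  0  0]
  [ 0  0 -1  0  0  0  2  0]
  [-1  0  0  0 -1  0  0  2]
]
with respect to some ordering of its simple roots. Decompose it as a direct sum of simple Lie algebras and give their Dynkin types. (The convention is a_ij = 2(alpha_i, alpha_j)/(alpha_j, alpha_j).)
A3 + D5

The diagram associated to this matrix has two connected components: the simple roots {alpha_3, alpha_4, alpha_7} form a chain of 3 nodes with single edges (A_3), and {alpha_1, alpha_2, alpha_5, alpha_6, alpha_8} form a chain of 3 nodes with a fork of two nodes at one end (D_5). A semisimple Lie algebra decomposes uniquely as the direct sum of simple ideals, one per connected component of its Dynkin diagram, so g ≅ A_3 ⊕ D_5 (dimension 15 + 45 = 60).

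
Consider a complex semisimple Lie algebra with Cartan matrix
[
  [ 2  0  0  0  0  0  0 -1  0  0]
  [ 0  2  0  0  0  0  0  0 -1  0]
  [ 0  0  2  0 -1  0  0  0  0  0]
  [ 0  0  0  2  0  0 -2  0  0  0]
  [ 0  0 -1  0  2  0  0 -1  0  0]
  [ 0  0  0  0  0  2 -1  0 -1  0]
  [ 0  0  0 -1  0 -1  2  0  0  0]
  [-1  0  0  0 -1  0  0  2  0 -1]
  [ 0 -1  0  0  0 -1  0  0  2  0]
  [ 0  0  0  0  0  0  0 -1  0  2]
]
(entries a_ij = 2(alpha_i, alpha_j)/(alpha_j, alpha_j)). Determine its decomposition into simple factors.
type C_5 ⊕ type D_5

The diagram associated to this matrix has two connected components: the simple roots {alpha_2, alpha_4, alpha_6, alpha_7, alpha_9} form a chain of 5 nodes with a double edge at one end; the terminal node there is the unique long simple root (C_5), and {alpha_1, alpha_3, alpha_5, alpha_8, alpha_10} form a chain of 3 nodes with a fork of two nodes at one end (D_5). A semisimple Lie algebra decomposes uniquely as the direct sum of simple ideals, one per connected component of its Dynkin diagram, so g ≅ C_5 ⊕ D_5 (dimension 55 + 45 = 100).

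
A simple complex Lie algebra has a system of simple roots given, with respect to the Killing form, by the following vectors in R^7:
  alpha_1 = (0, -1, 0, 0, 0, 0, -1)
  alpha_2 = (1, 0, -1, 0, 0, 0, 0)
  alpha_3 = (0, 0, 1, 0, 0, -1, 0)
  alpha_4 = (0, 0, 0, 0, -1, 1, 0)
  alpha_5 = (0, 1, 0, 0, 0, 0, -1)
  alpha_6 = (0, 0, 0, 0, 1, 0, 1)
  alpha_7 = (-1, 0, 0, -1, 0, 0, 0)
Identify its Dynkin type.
D7

Compute the Cartan integers a_ij = 2(alpha_i, alpha_j)/(alpha_j, alpha_j); the resulting 7x7 Cartan matrix is
[[2, 0, 0, 0, 0, -1, 0], [0, 2, -1, 0, 0, 0, -1], [0, -1, 2, -1, 0, 0, 0], [0, 0, -1, 2, 0, -1, 0], [0, 0, 0, 0, 2, -1, 0], [-1, 0, 0, -1, -1, 2, 0], [0, -1, 0, 0, 0, 0, 2]].
All simple roots have the same length, so the diagram is simply laced. The associated Dynkin diagram is a chain of 5 nodes with a fork of two nodes at one end (D_7), so the type is D_7 (the algebra so(14)).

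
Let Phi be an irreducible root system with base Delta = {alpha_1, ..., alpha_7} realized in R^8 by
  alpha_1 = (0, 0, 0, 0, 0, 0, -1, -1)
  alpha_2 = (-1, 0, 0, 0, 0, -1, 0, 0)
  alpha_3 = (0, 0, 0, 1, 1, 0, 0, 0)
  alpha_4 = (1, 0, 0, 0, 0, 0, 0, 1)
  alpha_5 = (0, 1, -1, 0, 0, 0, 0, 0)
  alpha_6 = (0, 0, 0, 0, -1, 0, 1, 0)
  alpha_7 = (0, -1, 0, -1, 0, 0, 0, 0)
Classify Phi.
A7

Compute the Cartan integers a_ij = 2(alpha_i, alpha_j)/(alpha_j, alpha_j); the resulting 7x7 Cartan matrix is
[[2, 0, 0, -1, 0, -1, 0], [0, 2, 0, -1, 0, 0, 0], [0, 0, 2, 0, 0, -1, -1], [-1, -1, 0, 2, 0, 0, 0], [0, 0, 0, 0, 2, 0, -1], [-1, 0, -1, 0, 0, 2, 0], [0, 0, -1, 0, -1, 0, 2]].
All simple roots have the same length, so the diagram is simply laced. The associated Dynkin diagram is a chain of 7 nodes with single edges (A_7), so the type is A_7 (the algebra sl(8)).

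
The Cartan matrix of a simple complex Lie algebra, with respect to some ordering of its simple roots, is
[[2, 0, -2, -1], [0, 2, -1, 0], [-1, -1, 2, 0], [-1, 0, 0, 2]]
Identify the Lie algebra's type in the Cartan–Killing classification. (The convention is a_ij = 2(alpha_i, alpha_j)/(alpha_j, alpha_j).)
The matrix has rank 4 with 2's on the diagonal. Reading the off-diagonal entries as Dynkin edges (a single edge where a_ij = a_ji = -1; a double or triple edge where a_ij * a_ji = 2 or 3), the diagram is a chain of 4 nodes with a double edge between the middle two (F_4). One simple-root ordering that puts it in standard form is (alpha_4, alpha_1, alpha_3, alpha_2). So the algebra is type F_4.

type F_4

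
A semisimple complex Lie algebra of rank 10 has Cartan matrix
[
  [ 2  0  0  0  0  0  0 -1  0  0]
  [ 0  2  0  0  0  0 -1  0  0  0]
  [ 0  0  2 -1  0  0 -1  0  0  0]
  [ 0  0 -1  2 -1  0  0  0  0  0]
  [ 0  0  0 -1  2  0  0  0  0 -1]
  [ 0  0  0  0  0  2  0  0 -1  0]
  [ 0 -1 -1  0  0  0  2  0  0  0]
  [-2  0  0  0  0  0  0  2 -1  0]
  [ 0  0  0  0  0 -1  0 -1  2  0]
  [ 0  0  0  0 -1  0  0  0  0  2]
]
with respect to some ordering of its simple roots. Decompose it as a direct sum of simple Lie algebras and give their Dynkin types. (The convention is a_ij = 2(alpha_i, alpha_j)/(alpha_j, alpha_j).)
A6 ⊕ B4

The diagram associated to this matrix has two connected components: the simple roots {alpha_2, alpha_3, alpha_4, alpha_5, alpha_7, alpha_10} form a chain of 6 nodes with single edges (A_6), and {alpha_1, alpha_6, alpha_8, alpha_9} form a chain of 4 nodes with a double edge at one end; the terminal node there is the unique short simple root (B_4). A semisimple Lie algebra decomposes uniquely as the direct sum of simple ideals, one per connected component of its Dynkin diagram, so g ≅ A_6 ⊕ B_4 (dimension 48 + 36 = 84).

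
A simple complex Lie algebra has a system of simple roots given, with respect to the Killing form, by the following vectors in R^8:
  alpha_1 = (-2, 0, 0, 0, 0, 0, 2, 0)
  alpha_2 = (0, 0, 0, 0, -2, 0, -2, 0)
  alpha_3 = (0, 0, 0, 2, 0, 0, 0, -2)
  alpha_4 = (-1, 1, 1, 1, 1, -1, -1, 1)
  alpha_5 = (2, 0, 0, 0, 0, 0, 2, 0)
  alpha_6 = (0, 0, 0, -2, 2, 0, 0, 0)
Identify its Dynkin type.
Compute the Cartan integers a_ij = 2(alpha_i, alpha_j)/(alpha_j, alpha_j); the resulting 6x6 Cartan matrix is
[[2, -1, 0, 0, 0, 0], [-1, 2, 0, 0, -1, -1], [0, 0, 2, 0, 0, -1], [0, 0, 0, 2, -1, 0], [0, -1, 0, -1, 2, 0], [0, -1, -1, 0, 0, 2]].
All simple roots have the same length, so the diagram is simply laced. The associated Dynkin diagram is a chain of 5 nodes with one extra node attached to the third node from one end (E_6), so the type is E_6.

E_6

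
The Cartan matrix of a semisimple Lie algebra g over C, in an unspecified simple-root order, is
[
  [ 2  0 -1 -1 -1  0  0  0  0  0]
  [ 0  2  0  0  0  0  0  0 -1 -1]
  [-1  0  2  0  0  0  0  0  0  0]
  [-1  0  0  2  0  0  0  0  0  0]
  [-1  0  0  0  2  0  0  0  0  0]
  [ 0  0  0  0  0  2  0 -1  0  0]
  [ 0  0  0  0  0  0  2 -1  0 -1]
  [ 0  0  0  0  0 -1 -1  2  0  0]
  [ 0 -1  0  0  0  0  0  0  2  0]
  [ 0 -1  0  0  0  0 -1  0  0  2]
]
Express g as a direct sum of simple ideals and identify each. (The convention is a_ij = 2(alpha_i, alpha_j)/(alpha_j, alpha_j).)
A6 ⊕ D4

The diagram associated to this matrix has two connected components: the simple roots {alpha_2, alpha_6, alpha_7, alpha_8, alpha_9, alpha_10} form a chain of 6 nodes with single edges (A_6), and {alpha_1, alpha_3, alpha_4, alpha_5} form a chain of 2 nodes with a fork of two nodes at one end (D_4). A semisimple Lie algebra decomposes uniquely as the direct sum of simple ideals, one per connected component of its Dynkin diagram, so g ≅ A_6 ⊕ D_4 (dimension 48 + 28 = 76).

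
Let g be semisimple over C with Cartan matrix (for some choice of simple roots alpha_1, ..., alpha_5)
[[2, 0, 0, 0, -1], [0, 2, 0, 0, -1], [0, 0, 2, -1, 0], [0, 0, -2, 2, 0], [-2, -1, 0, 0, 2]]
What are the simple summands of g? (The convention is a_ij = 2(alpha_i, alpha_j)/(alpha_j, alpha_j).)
The diagram associated to this matrix has two connected components: the simple roots {alpha_3, alpha_4} form a chain of 2 nodes with a double edge at one end; the terminal node there is the unique short simple root (B_2), and {alpha_1, alpha_2, alpha_5} form a chain of 3 nodes with a double edge at one end; the terminal node there is the unique short simple root (B_3). A semisimple Lie algebra decomposes uniquely as the direct sum of simple ideals, one per connected component of its Dynkin diagram, so g ≅ B_2 ⊕ B_3 (dimension 10 + 21 = 31).

B2 ⊕ B3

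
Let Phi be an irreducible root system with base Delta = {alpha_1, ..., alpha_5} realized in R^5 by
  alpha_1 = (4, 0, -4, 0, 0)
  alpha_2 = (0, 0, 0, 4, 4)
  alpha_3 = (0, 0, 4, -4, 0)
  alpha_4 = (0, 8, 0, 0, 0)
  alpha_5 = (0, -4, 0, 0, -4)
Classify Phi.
Compute the Cartan integers a_ij = 2(alpha_i, alpha_j)/(alpha_j, alpha_j); the resulting 5x5 Cartan matrix is
[[2, 0, -1, 0, 0], [0, 2, -1, 0, -1], [-1, -1, 2, 0, 0], [0, 0, 0, 2, -2], [0, -1, 0, -1, 2]].
The roots have two lengths (squared-length ratio 2:1); the short ones are alpha_{1,2,3,5}. The associated Dynkin diagram is a chain of 5 nodes with a double edge at one end; the terminal node there is the unique long simple root (C_5), so the type is C_5 (the algebra sp(10)).

C_5 (sp(10))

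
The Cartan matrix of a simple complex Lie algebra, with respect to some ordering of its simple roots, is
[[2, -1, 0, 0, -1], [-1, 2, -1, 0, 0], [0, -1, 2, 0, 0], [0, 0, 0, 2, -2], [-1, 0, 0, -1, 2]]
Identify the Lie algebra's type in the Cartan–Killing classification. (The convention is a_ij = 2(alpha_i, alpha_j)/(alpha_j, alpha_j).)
C5

The matrix has rank 5 with 2's on the diagonal. Reading the off-diagonal entries as Dynkin edges (a single edge where a_ij = a_ji = -1; a double or triple edge where a_ij * a_ji = 2 or 3), the diagram is a chain of 5 nodes with a double edge at one end; the terminal node there is the unique long simple root (C_5). One simple-root ordering that puts it in standard form is (alpha_3, alpha_2, alpha_1, alpha_5, alpha_4). So the algebra is type C_5, i.e. sp(10).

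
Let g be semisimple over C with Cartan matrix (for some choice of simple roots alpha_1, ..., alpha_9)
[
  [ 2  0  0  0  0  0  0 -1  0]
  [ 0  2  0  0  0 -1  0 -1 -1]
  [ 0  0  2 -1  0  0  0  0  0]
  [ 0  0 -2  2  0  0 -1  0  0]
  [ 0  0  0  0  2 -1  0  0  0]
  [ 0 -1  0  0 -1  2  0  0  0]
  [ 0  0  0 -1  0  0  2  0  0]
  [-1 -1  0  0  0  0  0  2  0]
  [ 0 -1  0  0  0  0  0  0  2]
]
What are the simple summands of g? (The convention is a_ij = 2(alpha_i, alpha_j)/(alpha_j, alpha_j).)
type B_3 ⊕ type E_6

The diagram associated to this matrix has two connected components: the simple roots {alpha_3, alpha_4, alpha_7} form a chain of 3 nodes with a double edge at one end; the terminal node there is the unique short simple root (B_3), and {alpha_1, alpha_2, alpha_5, alpha_6, alpha_8, alpha_9} form a chain of 5 nodes with one extra node attached to the third node from one end (E_6). A semisimple Lie algebra decomposes uniquely as the direct sum of simple ideals, one per connected component of its Dynkin diagram, so g ≅ B_3 ⊕ E_6 (dimension 21 + 78 = 99).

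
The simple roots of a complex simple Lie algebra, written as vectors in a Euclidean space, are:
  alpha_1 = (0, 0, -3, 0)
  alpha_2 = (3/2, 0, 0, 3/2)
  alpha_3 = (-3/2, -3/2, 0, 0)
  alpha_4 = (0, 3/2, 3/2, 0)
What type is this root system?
C_4

Compute the Cartan integers a_ij = 2(alpha_i, alpha_j)/(alpha_j, alpha_j); the resulting 4x4 Cartan matrix is
[[2, 0, 0, -2], [0, 2, -1, 0], [0, -1, 2, -1], [-1, 0, -1, 2]].
The roots have two lengths (squared-length ratio 2:1); the short ones are alpha_{2,3,4}. The associated Dynkin diagram is a chain of 4 nodes with a double edge at one end; the terminal node there is the unique long simple root (C_4), so the type is C_4 (the algebra sp(8)).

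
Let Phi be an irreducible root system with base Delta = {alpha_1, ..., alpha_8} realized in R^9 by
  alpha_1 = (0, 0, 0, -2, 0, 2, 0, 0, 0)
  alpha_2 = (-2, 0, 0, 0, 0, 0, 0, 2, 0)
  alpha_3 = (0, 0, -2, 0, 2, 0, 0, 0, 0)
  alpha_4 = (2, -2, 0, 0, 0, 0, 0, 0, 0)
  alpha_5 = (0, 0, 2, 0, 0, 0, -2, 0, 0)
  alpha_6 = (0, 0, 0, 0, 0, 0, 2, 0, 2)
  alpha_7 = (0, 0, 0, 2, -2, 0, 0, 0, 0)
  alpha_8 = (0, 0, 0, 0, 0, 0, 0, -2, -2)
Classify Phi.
Compute the Cartan integers a_ij = 2(alpha_i, alpha_j)/(alpha_j, alpha_j); the resulting 8x8 Cartan matrix is
[[2, 0, 0, 0, 0, 0, -1, 0], [0, 2, 0, -1, 0, 0, 0, -1], [0, 0, 2, 0, -1, 0, -1, 0], [0, -1, 0, 2, 0, 0, 0, 0], [0, 0, -1, 0, 2, -1, 0, 0], [0, 0, 0, 0, -1, 2, 0, -1], [-1, 0, -1, 0, 0, 0, 2, 0], [0, -1, 0, 0, 0, -1, 0, 2]].
All simple roots have the same length, so the diagram is simply laced. The associated Dynkin diagram is a chain of 8 nodes with single edges (A_8), so the type is A_8 (the algebra sl(9)).

A_8 (sl(9))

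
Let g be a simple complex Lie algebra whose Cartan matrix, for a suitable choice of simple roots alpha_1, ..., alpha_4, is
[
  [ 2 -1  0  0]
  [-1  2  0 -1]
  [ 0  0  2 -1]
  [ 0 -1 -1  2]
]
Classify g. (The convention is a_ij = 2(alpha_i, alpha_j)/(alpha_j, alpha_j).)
The matrix has rank 4 with 2's on the diagonal. Reading the off-diagonal entries as Dynkin edges (a single edge where a_ij = a_ji = -1; a double or triple edge where a_ij * a_ji = 2 or 3), the diagram is a chain of 4 nodes with single edges (A_4). One simple-root ordering that puts it in standard form is (alpha_3, alpha_4, alpha_2, alpha_1). So the algebra is type A_4, i.e. sl(5).

A4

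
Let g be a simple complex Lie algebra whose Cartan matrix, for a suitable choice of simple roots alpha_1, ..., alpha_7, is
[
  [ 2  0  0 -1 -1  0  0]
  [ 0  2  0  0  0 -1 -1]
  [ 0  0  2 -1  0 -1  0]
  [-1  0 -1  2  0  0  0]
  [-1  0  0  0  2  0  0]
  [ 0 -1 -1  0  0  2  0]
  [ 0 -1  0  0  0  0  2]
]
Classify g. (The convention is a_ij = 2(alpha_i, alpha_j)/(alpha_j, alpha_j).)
The matrix has rank 7 with 2's on the diagonal. Reading the off-diagonal entries as Dynkin edges (a single edge where a_ij = a_ji = -1; a double or triple edge where a_ij * a_ji = 2 or 3), the diagram is a chain of 7 nodes with single edges (A_7). One simple-root ordering that puts it in standard form is (alpha_7, alpha_2, alpha_6, alpha_3, alpha_4, alpha_1, alpha_5). So the algebra is type A_7, i.e. sl(8).

A_7 (sl(8))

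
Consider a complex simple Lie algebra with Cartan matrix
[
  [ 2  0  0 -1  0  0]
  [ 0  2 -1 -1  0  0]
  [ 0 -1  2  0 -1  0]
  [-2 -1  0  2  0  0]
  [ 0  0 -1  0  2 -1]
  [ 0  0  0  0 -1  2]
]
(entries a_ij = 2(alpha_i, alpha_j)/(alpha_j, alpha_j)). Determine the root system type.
B_6 (so(13))

The matrix has rank 6 with 2's on the diagonal. Reading the off-diagonal entries as Dynkin edges (a single edge where a_ij = a_ji = -1; a double or triple edge where a_ij * a_ji = 2 or 3), the diagram is a chain of 6 nodes with a double edge at one end; the terminal node there is the unique short simple root (B_6). One simple-root ordering that puts it in standard form is (alpha_6, alpha_5, alpha_3, alpha_2, alpha_4, alpha_1). So the algebra is type B_6, i.e. so(13).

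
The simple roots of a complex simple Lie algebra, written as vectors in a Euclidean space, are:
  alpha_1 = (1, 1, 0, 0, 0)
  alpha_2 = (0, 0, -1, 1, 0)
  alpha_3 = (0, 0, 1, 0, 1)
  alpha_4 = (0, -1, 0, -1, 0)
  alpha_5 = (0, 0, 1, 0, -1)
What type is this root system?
Compute the Cartan integers a_ij = 2(alpha_i, alpha_j)/(alpha_j, alpha_j); the resulting 5x5 Cartan matrix is
[[2, 0, 0, -1, 0], [0, 2, -1, -1, -1], [0, -1, 2, 0, 0], [-1, -1, 0, 2, 0], [0, -1, 0, 0, 2]].
All simple roots have the same length, so the diagram is simply laced. The associated Dynkin diagram is a chain of 3 nodes with a fork of two nodes at one end (D_5), so the type is D_5 (the algebra so(10)).

D_5 (so(10))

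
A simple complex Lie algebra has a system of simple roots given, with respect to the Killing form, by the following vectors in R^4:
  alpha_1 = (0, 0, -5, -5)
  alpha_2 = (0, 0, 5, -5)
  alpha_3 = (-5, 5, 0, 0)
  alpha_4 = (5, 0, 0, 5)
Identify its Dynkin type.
Compute the Cartan integers a_ij = 2(alpha_i, alpha_j)/(alpha_j, alpha_j); the resulting 4x4 Cartan matrix is
[[2, 0, 0, -1], [0, 2, 0, -1], [0, 0, 2, -1], [-1, -1, -1, 2]].
All simple roots have the same length, so the diagram is simply laced. The associated Dynkin diagram is a chain of 2 nodes with a fork of two nodes at one end (D_4), so the type is D_4 (the algebra so(8)).

D4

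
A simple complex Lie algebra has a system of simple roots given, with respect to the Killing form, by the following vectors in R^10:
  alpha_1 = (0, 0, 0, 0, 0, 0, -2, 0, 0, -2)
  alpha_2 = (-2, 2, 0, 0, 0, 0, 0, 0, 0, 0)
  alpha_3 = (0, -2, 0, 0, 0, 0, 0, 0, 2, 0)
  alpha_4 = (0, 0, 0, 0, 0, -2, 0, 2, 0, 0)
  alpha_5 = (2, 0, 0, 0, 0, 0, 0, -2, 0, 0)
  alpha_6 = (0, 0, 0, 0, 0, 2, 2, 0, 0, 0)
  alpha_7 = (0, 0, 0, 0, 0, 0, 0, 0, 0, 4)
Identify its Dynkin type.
Compute the Cartan integers a_ij = 2(alpha_i, alpha_j)/(alpha_j, alpha_j); the resulting 7x7 Cartan matrix is
[[2, 0, 0, 0, 0, -1, -1], [0, 2, -1, 0, -1, 0, 0], [0, -1, 2, 0, 0, 0, 0], [0, 0, 0, 2, -1, -1, 0], [0, -1, 0, -1, 2, 0, 0], [-1, 0, 0, -1, 0, 2, 0], [-2, 0, 0, 0, 0, 0, 2]].
The roots have two lengths (squared-length ratio 2:1); the short ones are alpha_{1,2,3,4,5,6}. The associated Dynkin diagram is a chain of 7 nodes with a double edge at one end; the terminal node there is the unique long simple root (C_7), so the type is C_7 (the algebra sp(14)).

C_7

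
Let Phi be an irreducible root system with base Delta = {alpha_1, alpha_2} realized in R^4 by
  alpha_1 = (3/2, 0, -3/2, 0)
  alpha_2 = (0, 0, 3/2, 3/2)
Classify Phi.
A2

Compute the Cartan integers a_ij = 2(alpha_i, alpha_j)/(alpha_j, alpha_j); the resulting 2x2 Cartan matrix is
[[2, -1], [-1, 2]].
All simple roots have the same length, so the diagram is simply laced. The associated Dynkin diagram is a chain of 2 nodes with single edges (A_2), so the type is A_2 (the algebra sl(3)).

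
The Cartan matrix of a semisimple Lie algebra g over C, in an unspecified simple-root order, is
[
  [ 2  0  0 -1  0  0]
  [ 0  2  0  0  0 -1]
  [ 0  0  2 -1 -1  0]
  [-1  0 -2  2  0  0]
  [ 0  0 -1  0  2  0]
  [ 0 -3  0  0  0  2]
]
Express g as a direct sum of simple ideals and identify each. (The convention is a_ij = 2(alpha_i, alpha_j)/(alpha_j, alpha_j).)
The diagram associated to this matrix has two connected components: the simple roots {alpha_1, alpha_3, alpha_4, alpha_5} form a chain of 4 nodes with a double edge between the middle two (F_4), and {alpha_2, alpha_6} form two nodes joined by a triple edge (G_2). A semisimple Lie algebra decomposes uniquely as the direct sum of simple ideals, one per connected component of its Dynkin diagram, so g ≅ F_4 ⊕ G_2 (dimension 52 + 14 = 66).

type F_4 + type G_2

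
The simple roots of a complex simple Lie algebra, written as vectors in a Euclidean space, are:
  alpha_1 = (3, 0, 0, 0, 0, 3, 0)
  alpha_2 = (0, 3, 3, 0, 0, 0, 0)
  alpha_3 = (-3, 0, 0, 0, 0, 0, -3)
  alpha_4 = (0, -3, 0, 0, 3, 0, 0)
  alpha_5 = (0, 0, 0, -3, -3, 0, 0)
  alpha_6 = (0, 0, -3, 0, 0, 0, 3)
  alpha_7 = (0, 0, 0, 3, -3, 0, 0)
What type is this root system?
Compute the Cartan integers a_ij = 2(alpha_i, alpha_j)/(alpha_j, alpha_j); the resulting 7x7 Cartan matrix is
[[2, 0, -1, 0, 0, 0, 0], [0, 2, 0, -1, 0, -1, 0], [-1, 0, 2, 0, 0, -1, 0], [0, -1, 0, 2, -1, 0, -1], [0, 0, 0, -1, 2, 0, 0], [0, -1, -1, 0, 0, 2, 0], [0, 0, 0, -1, 0, 0, 2]].
All simple roots have the same length, so the diagram is simply laced. The associated Dynkin diagram is a chain of 5 nodes with a fork of two nodes at one end (D_7), so the type is D_7 (the algebra so(14)).

D_7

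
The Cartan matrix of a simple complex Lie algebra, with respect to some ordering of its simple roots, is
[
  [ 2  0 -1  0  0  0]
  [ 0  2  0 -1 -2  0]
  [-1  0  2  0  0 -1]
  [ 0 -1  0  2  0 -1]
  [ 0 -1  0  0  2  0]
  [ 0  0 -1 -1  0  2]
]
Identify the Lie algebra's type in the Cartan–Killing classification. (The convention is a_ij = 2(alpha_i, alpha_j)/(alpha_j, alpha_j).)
The matrix has rank 6 with 2's on the diagonal. Reading the off-diagonal entries as Dynkin edges (a single edge where a_ij = a_ji = -1; a double or triple edge where a_ij * a_ji = 2 or 3), the diagram is a chain of 6 nodes with a double edge at one end; the terminal node there is the unique short simple root (B_6). One simple-root ordering that puts it in standard form is (alpha_1, alpha_3, alpha_6, alpha_4, alpha_2, alpha_5). So the algebra is type B_6, i.e. so(13).

B_6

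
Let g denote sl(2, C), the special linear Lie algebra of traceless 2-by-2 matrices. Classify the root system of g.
This is sl(2), which has dimension 2^2 - 1 = 3 and rank 2 - 1 = 1 (a Cartan subalgebra is the diagonal traceless matrices). In the classification of classical Lie algebras, the special linear algebra sl(n+1) has type A_n; here n = 1, so the Dynkin diagram is a chain of 1 nodes with single edges (A_1). Hence the type is A_1.

A_1 (sl(2))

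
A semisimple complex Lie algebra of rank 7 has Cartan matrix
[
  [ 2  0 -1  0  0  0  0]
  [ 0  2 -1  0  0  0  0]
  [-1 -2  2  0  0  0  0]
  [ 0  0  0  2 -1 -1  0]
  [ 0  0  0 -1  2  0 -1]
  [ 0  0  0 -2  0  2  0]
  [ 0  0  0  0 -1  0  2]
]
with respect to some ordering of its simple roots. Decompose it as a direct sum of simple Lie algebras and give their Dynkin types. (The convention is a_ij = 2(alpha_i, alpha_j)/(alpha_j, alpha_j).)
The diagram associated to this matrix has two connected components: the simple roots {alpha_1, alpha_2, alpha_3} form a chain of 3 nodes with a double edge at one end; the terminal node there is the unique short simple root (B_3), and {alpha_4, alpha_5, alpha_6, alpha_7} form a chain of 4 nodes with a double edge at one end; the terminal node there is the unique long simple root (C_4). A semisimple Lie algebra decomposes uniquely as the direct sum of simple ideals, one per connected component of its Dynkin diagram, so g ≅ B_3 ⊕ C_4 (dimension 21 + 36 = 57).

B_3 + C_4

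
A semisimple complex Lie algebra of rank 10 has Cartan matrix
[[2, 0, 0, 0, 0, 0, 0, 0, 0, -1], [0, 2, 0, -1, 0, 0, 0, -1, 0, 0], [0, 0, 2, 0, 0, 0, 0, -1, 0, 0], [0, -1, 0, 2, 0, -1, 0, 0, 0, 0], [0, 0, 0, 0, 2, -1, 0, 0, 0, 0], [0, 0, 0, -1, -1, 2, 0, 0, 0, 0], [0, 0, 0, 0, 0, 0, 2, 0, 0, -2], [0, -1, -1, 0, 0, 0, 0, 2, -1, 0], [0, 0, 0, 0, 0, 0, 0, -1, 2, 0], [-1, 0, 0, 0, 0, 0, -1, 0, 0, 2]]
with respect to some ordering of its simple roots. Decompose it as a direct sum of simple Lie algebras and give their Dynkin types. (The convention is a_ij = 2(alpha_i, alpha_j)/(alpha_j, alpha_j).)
The diagram associated to this matrix has two connected components: the simple roots {alpha_1, alpha_7, alpha_10} form a chain of 3 nodes with a double edge at one end; the terminal node there is the unique long simple root (C_3), and {alpha_2, alpha_3, alpha_4, alpha_5, alpha_6, alpha_8, alpha_9} form a chain of 5 nodes with a fork of two nodes at one end (D_7). A semisimple Lie algebra decomposes uniquely as the direct sum of simple ideals, one per connected component of its Dynkin diagram, so g ≅ C_3 ⊕ D_7 (dimension 21 + 91 = 112).

type C_3 ⊕ type D_7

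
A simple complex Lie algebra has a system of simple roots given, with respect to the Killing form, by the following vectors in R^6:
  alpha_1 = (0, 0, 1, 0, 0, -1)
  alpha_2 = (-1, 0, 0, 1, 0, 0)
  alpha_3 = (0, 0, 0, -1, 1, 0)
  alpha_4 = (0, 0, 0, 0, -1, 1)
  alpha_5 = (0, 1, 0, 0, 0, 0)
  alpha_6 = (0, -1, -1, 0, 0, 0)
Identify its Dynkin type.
Compute the Cartan integers a_ij = 2(alpha_i, alpha_j)/(alpha_j, alpha_j); the resulting 6x6 Cartan matrix is
[[2, 0, 0, -1, 0, -1], [0, 2, -1, 0, 0, 0], [0, -1, 2, -1, 0, 0], [-1, 0, -1, 2, 0, 0], [0, 0, 0, 0, 2, -1], [-1, 0, 0, 0, -2, 2]].
The roots have two lengths (squared-length ratio 2:1); the short ones are alpha_{5}. The associated Dynkin diagram is a chain of 6 nodes with a double edge at one end; the terminal node there is the unique short simple root (B_6), so the type is B_6 (the algebra so(13)).

type B_6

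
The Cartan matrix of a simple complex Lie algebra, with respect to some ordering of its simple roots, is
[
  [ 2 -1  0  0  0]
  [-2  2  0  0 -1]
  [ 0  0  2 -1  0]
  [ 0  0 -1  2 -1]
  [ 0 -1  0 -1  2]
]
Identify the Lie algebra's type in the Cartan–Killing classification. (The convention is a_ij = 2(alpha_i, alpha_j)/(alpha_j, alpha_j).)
The matrix has rank 5 with 2's on the diagonal. Reading the off-diagonal entries as Dynkin edges (a single edge where a_ij = a_ji = -1; a double or triple edge where a_ij * a_ji = 2 or 3), the diagram is a chain of 5 nodes with a double edge at one end; the terminal node there is the unique short simple root (B_5). One simple-root ordering that puts it in standard form is (alpha_3, alpha_4, alpha_5, alpha_2, alpha_1). So the algebra is type B_5, i.e. so(11).

B_5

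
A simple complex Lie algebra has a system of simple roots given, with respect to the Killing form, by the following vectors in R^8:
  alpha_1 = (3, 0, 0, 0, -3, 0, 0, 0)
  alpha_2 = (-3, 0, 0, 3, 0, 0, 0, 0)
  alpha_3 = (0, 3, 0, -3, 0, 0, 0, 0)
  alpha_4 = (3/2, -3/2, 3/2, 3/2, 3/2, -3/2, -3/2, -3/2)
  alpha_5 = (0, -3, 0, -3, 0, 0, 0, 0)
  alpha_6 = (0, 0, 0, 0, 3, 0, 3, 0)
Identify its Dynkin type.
E6

Compute the Cartan integers a_ij = 2(alpha_i, alpha_j)/(alpha_j, alpha_j); the resulting 6x6 Cartan matrix is
[[2, -1, 0, 0, 0, -1], [-1, 2, -1, 0, -1, 0], [0, -1, 2, -1, 0, 0], [0, 0, -1, 2, 0, 0], [0, -1, 0, 0, 2, 0], [-1, 0, 0, 0, 0, 2]].
All simple roots have the same length, so the diagram is simply laced. The associated Dynkin diagram is a chain of 5 nodes with one extra node attached to the third node from one end (E_6), so the type is E_6.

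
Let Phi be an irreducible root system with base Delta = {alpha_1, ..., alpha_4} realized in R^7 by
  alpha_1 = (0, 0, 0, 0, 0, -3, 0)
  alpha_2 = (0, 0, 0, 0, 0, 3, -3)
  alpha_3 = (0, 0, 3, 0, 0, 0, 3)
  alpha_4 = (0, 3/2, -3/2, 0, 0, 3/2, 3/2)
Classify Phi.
type F_4

Compute the Cartan integers a_ij = 2(alpha_i, alpha_j)/(alpha_j, alpha_j); the resulting 4x4 Cartan matrix is
[[2, -1, 0, -1], [-2, 2, -1, 0], [0, -1, 2, 0], [-1, 0, 0, 2]].
The roots have two lengths (squared-length ratio 2:1); the short ones are alpha_{1,4}. The associated Dynkin diagram is a chain of 4 nodes with a double edge between the middle two (F_4), so the type is F_4.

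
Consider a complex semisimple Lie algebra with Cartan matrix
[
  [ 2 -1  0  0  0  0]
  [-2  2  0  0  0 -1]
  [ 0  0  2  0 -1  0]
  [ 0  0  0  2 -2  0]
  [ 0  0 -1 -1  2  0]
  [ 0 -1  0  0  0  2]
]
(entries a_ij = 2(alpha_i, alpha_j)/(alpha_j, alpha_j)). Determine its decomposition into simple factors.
The diagram associated to this matrix has two connected components: the simple roots {alpha_1, alpha_2, alpha_6} form a chain of 3 nodes with a double edge at one end; the terminal node there is the unique short simple root (B_3), and {alpha_3, alpha_4, alpha_5} form a chain of 3 nodes with a double edge at one end; the terminal node there is the unique long simple root (C_3). A semisimple Lie algebra decomposes uniquely as the direct sum of simple ideals, one per connected component of its Dynkin diagram, so g ≅ B_3 ⊕ C_3 (dimension 21 + 21 = 42).

type B_3 ⊕ type C_3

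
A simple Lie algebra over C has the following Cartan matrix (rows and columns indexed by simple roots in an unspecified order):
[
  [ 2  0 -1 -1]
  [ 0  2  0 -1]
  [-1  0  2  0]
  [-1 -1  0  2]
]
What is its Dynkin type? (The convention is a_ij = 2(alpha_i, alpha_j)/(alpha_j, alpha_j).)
The matrix has rank 4 with 2's on the diagonal. Reading the off-diagonal entries as Dynkin edges (a single edge where a_ij = a_ji = -1; a double or triple edge where a_ij * a_ji = 2 or 3), the diagram is a chain of 4 nodes with single edges (A_4). One simple-root ordering that puts it in standard form is (alpha_3, alpha_1, alpha_4, alpha_2). So the algebra is type A_4, i.e. sl(5).

type A_4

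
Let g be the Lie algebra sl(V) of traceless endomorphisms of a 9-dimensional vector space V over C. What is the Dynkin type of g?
This is sl(9), which has dimension 9^2 - 1 = 80 and rank 9 - 1 = 8 (a Cartan subalgebra is the diagonal traceless matrices). In the classification of classical Lie algebras, the special linear algebra sl(n+1) has type A_n; here n = 8, so the Dynkin diagram is a chain of 8 nodes with single edges (A_8). Hence the type is A_8.

A_8 (sl(9))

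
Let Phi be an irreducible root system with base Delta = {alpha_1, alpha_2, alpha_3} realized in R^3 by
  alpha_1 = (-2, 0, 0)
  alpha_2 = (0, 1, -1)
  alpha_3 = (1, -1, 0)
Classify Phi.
type C_3

Compute the Cartan integers a_ij = 2(alpha_i, alpha_j)/(alpha_j, alpha_j); the resulting 3x3 Cartan matrix is
[[2, 0, -2], [0, 2, -1], [-1, -1, 2]].
The roots have two lengths (squared-length ratio 2:1); the short ones are alpha_{2,3}. The associated Dynkin diagram is a chain of 3 nodes with a double edge at one end; the terminal node there is the unique long simple root (C_3), so the type is C_3 (the algebra sp(6)).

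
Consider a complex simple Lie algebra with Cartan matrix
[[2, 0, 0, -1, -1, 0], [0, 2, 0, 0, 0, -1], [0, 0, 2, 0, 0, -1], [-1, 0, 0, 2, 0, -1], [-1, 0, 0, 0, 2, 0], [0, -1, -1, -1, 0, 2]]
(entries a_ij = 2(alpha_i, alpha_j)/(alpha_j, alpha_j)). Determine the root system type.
type D_6

The matrix has rank 6 with 2's on the diagonal. Reading the off-diagonal entries as Dynkin edges (a single edge where a_ij = a_ji = -1; a double or triple edge where a_ij * a_ji = 2 or 3), the diagram is a chain of 4 nodes with a fork of two nodes at one end (D_6). One simple-root ordering that puts it in standard form is (alpha_5, alpha_1, alpha_4, alpha_6, alpha_3, alpha_2). So the algebra is type D_6, i.e. so(12).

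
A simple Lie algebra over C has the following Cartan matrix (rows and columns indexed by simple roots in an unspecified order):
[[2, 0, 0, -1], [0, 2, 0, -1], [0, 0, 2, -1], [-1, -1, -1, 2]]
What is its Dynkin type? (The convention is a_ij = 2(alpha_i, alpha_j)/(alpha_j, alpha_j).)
The matrix has rank 4 with 2's on the diagonal. Reading the off-diagonal entries as Dynkin edges (a single edge where a_ij = a_ji = -1; a double or triple edge where a_ij * a_ji = 2 or 3), the diagram is a chain of 2 nodes with a fork of two nodes at one end (D_4). One simple-root ordering that puts it in standard form is (alpha_3, alpha_4, alpha_2, alpha_1). So the algebra is type D_4, i.e. so(8).

D4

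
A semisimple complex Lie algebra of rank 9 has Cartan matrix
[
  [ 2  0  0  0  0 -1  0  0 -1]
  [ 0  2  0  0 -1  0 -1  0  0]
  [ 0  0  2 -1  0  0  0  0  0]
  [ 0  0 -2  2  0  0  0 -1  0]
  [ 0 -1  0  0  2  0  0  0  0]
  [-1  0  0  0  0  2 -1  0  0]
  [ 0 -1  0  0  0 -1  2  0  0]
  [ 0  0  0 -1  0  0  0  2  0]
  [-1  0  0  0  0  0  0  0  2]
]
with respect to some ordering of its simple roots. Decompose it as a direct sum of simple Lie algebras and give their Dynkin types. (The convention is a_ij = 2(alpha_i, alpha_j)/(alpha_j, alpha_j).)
The diagram associated to this matrix has two connected components: the simple roots {alpha_1, alpha_2, alpha_5, alpha_6, alpha_7, alpha_9} form a chain of 6 nodes with single edges (A_6), and {alpha_3, alpha_4, alpha_8} form a chain of 3 nodes with a double edge at one end; the terminal node there is the unique short simple root (B_3). A semisimple Lie algebra decomposes uniquely as the direct sum of simple ideals, one per connected component of its Dynkin diagram, so g ≅ A_6 ⊕ B_3 (dimension 48 + 21 = 69).

A6 ⊕ B3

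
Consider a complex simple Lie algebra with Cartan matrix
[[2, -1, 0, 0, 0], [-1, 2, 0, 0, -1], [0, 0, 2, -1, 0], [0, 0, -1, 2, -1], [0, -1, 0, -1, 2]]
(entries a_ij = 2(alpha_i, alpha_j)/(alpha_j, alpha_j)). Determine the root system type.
type A_5

The matrix has rank 5 with 2's on the diagonal. Reading the off-diagonal entries as Dynkin edges (a single edge where a_ij = a_ji = -1; a double or triple edge where a_ij * a_ji = 2 or 3), the diagram is a chain of 5 nodes with single edges (A_5). One simple-root ordering that puts it in standard form is (alpha_3, alpha_4, alpha_5, alpha_2, alpha_1). So the algebra is type A_5, i.e. sl(6).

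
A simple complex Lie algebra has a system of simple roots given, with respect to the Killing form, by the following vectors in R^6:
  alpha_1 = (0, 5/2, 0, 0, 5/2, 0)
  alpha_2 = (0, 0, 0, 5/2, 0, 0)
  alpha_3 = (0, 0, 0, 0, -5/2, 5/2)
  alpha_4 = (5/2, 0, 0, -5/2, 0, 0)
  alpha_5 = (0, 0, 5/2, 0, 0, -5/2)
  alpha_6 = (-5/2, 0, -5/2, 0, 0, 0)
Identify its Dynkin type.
type B_6

Compute the Cartan integers a_ij = 2(alpha_i, alpha_j)/(alpha_j, alpha_j); the resulting 6x6 Cartan matrix is
[[2, 0, -1, 0, 0, 0], [0, 2, 0, -1, 0, 0], [-1, 0, 2, 0, -1, 0], [0, -2, 0, 2, 0, -1], [0, 0, -1, 0, 2, -1], [0, 0, 0, -1, -1, 2]].
The roots have two lengths (squared-length ratio 2:1); the short ones are alpha_{2}. The associated Dynkin diagram is a chain of 6 nodes with a double edge at one end; the terminal node there is the unique short simple root (B_6), so the type is B_6 (the algebra so(13)).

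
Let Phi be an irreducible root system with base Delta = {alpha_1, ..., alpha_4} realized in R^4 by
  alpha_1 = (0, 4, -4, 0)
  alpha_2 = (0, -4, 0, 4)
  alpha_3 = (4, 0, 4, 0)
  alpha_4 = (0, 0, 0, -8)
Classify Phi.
C_4 (sp(8))

Compute the Cartan integers a_ij = 2(alpha_i, alpha_j)/(alpha_j, alpha_j); the resulting 4x4 Cartan matrix is
[[2, -1, -1, 0], [-1, 2, 0, -1], [-1, 0, 2, 0], [0, -2, 0, 2]].
The roots have two lengths (squared-length ratio 2:1); the short ones are alpha_{1,2,3}. The associated Dynkin diagram is a chain of 4 nodes with a double edge at one end; the terminal node there is the unique long simple root (C_4), so the type is C_4 (the algebra sp(8)).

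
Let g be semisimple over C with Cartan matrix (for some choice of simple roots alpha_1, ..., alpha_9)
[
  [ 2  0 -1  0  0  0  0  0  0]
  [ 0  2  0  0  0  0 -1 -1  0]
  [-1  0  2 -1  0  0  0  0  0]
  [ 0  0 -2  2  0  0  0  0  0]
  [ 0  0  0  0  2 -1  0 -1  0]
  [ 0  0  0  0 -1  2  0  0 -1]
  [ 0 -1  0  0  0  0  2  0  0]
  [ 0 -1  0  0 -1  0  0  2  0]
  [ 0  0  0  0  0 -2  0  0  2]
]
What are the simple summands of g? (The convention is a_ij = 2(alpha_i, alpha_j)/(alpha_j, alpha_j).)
The diagram associated to this matrix has two connected components: the simple roots {alpha_1, alpha_3, alpha_4} form a chain of 3 nodes with a double edge at one end; the terminal node there is the unique long simple root (C_3), and {alpha_2, alpha_5, alpha_6, alpha_7, alpha_8, alpha_9} form a chain of 6 nodes with a double edge at one end; the terminal node there is the unique long simple root (C_6). A semisimple Lie algebra decomposes uniquely as the direct sum of simple ideals, one per connected component of its Dynkin diagram, so g ≅ C_3 ⊕ C_6 (dimension 21 + 78 = 99).

type C_3 + type C_6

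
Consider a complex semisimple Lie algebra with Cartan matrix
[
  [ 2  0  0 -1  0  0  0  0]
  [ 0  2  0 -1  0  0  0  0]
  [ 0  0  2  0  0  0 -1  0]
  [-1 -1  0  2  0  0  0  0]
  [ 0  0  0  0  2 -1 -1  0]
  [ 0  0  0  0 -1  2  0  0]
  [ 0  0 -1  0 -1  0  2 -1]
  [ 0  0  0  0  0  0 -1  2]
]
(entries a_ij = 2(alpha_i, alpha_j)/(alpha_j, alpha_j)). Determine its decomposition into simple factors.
A3 ⊕ D5

The diagram associated to this matrix has two connected components: the simple roots {alpha_1, alpha_2, alpha_4} form a chain of 3 nodes with single edges (A_3), and {alpha_3, alpha_5, alpha_6, alpha_7, alpha_8} form a chain of 3 nodes with a fork of two nodes at one end (D_5). A semisimple Lie algebra decomposes uniquely as the direct sum of simple ideals, one per connected component of its Dynkin diagram, so g ≅ A_3 ⊕ D_5 (dimension 15 + 45 = 60).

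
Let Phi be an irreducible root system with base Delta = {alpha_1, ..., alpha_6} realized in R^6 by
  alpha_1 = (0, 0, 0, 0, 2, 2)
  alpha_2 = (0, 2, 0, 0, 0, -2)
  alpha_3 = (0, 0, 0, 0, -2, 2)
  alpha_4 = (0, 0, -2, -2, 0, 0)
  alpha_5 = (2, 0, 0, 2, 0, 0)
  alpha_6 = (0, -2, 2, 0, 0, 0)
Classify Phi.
Compute the Cartan integers a_ij = 2(alpha_i, alpha_j)/(alpha_j, alpha_j); the resulting 6x6 Cartan matrix is
[[2, -1, 0, 0, 0, 0], [-1, 2, -1, 0, 0, -1], [0, -1, 2, 0, 0, 0], [0, 0, 0, 2, -1, -1], [0, 0, 0, -1, 2, 0], [0, -1, 0, -1, 0, 2]].
All simple roots have the same length, so the diagram is simply laced. The associated Dynkin diagram is a chain of 4 nodes with a fork of two nodes at one end (D_6), so the type is D_6 (the algebra so(12)).

D6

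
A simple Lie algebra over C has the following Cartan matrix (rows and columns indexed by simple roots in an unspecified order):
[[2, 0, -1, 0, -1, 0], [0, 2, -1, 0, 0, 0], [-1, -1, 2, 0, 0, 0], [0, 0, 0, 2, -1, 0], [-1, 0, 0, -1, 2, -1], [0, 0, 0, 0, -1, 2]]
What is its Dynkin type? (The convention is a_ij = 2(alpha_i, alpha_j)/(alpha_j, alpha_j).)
type D_6

The matrix has rank 6 with 2's on the diagonal. Reading the off-diagonal entries as Dynkin edges (a single edge where a_ij = a_ji = -1; a double or triple edge where a_ij * a_ji = 2 or 3), the diagram is a chain of 4 nodes with a fork of two nodes at one end (D_6). One simple-root ordering that puts it in standard form is (alpha_2, alpha_3, alpha_1, alpha_5, alpha_6, alpha_4). So the algebra is type D_6, i.e. so(12).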